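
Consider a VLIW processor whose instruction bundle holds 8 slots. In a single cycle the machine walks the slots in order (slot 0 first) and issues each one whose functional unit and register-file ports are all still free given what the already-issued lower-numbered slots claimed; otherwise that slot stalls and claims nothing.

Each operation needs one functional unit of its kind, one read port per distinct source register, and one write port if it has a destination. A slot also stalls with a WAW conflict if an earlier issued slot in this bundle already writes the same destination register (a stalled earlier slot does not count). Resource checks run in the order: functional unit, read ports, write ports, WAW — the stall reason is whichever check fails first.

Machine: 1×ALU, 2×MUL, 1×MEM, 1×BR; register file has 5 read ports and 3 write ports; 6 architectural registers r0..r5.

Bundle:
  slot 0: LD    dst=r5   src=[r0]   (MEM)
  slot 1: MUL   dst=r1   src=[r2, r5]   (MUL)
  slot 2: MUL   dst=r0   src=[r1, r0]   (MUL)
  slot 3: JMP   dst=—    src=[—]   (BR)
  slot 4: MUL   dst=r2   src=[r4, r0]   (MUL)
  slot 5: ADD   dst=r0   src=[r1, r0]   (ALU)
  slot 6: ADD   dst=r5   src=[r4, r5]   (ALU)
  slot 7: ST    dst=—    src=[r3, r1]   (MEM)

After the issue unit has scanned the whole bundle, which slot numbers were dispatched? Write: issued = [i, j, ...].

#0 MEM src=r0 dispatched  <A:1 Mu:2 Ld:0 B:1 rd:4 wr:2>
#1 MUL src=r2,r5 dispatched  <A:1 Mu:1 Ld:0 B:1 rd:2 wr:1>
#2 MUL src=r1,r0 dispatched  <A:1 Mu:0 Ld:0 B:1 rd:0 wr:0>
#3 BR src=- dispatched  <A:1 Mu:0 Ld:0 B:0 rd:0 wr:0>
#4 MUL src=r4,r0 held:FU  <A:1 Mu:0 Ld:0 B:0 rd:0 wr:0>
#5 ALU src=r1,r0 held:RD_PORT  <A:1 Mu:0 Ld:0 B:0 rd:0 wr:0>
#6 ALU src=r4,r5 held:RD_PORT  <A:1 Mu:0 Ld:0 B:0 rd:0 wr:0>
#7 MEM src=r3,r1 held:FU  <A:1 Mu:0 Ld:0 B:0 rd:0 wr:0>

issued = [0, 1, 2, 3]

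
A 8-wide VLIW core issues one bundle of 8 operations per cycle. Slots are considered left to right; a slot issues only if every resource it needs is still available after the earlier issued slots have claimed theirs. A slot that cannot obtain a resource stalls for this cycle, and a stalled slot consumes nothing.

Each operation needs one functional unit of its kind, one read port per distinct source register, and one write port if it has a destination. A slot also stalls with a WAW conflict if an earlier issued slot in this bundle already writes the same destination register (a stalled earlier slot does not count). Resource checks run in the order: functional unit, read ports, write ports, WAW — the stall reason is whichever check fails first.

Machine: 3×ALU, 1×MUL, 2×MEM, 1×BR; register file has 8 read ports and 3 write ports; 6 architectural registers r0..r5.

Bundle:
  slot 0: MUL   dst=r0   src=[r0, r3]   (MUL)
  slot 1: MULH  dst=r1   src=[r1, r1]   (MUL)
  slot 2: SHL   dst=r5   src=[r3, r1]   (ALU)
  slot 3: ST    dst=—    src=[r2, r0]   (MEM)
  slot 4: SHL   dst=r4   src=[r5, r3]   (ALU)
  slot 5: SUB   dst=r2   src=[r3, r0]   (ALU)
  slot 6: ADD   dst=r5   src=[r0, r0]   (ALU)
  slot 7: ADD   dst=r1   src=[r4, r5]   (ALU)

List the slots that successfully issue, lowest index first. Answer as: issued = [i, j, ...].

[0] MUL needs rd=2 wr=1: ok; after: ALU=3 MUL=0 MEM=2 BR=1, R=6, W=2
[1] MUL needs rd=1 wr=1: FU; after: ALU=3 MUL=0 MEM=2 BR=1, R=6, W=2
[2] ALU needs rd=2 wr=1: ok; after: ALU=2 MUL=0 MEM=2 BR=1, R=4, W=1
[3] MEM needs rd=2 wr=0: ok; after: ALU=2 MUL=0 MEM=1 BR=1, R=2, W=1
[4] ALU needs rd=2 wr=1: ok; after: ALU=1 MUL=0 MEM=1 BR=1, R=0, W=0
[5] ALU needs rd=2 wr=1: RD_PORT; after: ALU=1 MUL=0 MEM=1 BR=1, R=0, W=0
[6] ALU needs rd=1 wr=1: RD_PORT; after: ALU=1 MUL=0 MEM=1 BR=1, R=0, W=0
[7] ALU needs rd=2 wr=1: RD_PORT; after: ALU=1 MUL=0 MEM=1 BR=1, R=0, W=0

issued = [0, 2, 3, 4]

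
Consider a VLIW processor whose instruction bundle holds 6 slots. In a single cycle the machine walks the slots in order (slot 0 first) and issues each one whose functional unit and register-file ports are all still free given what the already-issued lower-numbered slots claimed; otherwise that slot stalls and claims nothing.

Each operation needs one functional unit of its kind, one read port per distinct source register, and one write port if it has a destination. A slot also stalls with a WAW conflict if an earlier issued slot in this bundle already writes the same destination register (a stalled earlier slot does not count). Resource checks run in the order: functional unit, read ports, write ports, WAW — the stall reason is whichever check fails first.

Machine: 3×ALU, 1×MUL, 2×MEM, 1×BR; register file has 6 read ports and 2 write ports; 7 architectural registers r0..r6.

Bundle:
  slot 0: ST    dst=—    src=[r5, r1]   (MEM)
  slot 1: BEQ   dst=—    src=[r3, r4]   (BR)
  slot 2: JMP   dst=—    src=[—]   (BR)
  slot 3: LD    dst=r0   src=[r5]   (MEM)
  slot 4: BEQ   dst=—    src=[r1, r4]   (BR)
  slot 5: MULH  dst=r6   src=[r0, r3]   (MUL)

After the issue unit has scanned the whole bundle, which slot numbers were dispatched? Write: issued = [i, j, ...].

  0. MEM ⇒ go  {3A/1Mu/1Ld/1B | 4r 2w}
  1. BR ⇒ go  {3A/1Mu/1Ld/0B | 2r 2w}
  2. BR ⇒ no(FU)  {3A/1Mu/1Ld/0B | 2r 2w}
  3. MEM→r0 ⇒ go  {3A/1Mu/0Ld/0B | 1r 1w}
  4. BR ⇒ no(FU)  {3A/1Mu/0Ld/0B | 1r 1w}
  5. MUL→r6 ⇒ no(RD_PORT)  {3A/1Mu/0Ld/0B | 1r 1w}

issued = [0, 1, 3]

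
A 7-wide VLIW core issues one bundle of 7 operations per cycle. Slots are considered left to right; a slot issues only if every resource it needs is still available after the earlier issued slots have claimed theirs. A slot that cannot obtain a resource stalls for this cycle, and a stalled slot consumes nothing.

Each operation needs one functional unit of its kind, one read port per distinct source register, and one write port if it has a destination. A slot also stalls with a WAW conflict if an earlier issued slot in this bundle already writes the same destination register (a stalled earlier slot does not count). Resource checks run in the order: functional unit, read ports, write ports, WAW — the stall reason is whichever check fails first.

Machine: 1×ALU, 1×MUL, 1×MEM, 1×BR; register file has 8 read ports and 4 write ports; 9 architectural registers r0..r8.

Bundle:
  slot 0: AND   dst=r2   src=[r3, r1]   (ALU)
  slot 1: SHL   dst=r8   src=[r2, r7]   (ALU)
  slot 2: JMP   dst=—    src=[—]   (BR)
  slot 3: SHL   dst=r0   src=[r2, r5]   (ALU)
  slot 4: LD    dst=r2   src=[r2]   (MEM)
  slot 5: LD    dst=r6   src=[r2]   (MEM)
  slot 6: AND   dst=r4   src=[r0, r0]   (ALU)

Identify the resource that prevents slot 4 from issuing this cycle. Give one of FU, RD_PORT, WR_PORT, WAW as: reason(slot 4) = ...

reason(slot 4) = WAW

  0. ALU→r2 ⇒ go  {0A/1Mu/1Ld/1B | 6r 3w}
  1. ALU→r8 ⇒ no(FU)  {0A/1Mu/1Ld/1B | 6r 3w}
  2. BR ⇒ go  {0A/1Mu/1Ld/0B | 6r 3w}
  3. ALU→r0 ⇒ no(FU)  {0A/1Mu/1Ld/0B | 6r 3w}
  4. MEM→r2 ⇒ no(WAW)  {0A/1Mu/1Ld/0B | 6r 3w}
  5. MEM→r6 ⇒ go  {0A/1Mu/0Ld/0B | 5r 2w}
  6. ALU→r4 ⇒ no(FU)  {0A/1Mu/0Ld/0B | 5r 2w}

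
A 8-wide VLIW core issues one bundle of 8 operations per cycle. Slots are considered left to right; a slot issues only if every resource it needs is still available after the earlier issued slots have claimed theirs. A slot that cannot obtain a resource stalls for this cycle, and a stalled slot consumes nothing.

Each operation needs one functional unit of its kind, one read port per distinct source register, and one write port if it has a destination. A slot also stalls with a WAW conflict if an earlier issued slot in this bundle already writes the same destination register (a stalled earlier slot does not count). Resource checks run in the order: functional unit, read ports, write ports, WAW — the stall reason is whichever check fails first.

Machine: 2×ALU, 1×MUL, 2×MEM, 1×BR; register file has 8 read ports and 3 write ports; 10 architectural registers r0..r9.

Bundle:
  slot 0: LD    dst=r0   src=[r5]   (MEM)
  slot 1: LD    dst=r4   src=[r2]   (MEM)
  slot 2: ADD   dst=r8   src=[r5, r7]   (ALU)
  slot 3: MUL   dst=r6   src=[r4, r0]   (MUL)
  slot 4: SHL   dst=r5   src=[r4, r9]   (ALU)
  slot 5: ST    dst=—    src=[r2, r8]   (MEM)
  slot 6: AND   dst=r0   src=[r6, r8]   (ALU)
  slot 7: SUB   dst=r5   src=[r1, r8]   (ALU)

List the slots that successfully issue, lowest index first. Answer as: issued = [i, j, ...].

slot 0 (MEM): ISSUE — free A2,Mu1,Ld1,B1 rp7 wp2
slot 1 (MEM): ISSUE — free A2,Mu1,Ld0,B1 rp6 wp1
slot 2 (ALU): ISSUE — free A1,Mu1,Ld0,B1 rp4 wp0
slot 3 (MUL): stall WR_PORT — free A1,Mu1,Ld0,B1 rp4 wp0
slot 4 (ALU): stall WR_PORT — free A1,Mu1,Ld0,B1 rp4 wp0
slot 5 (MEM): stall FU — free A1,Mu1,Ld0,B1 rp4 wp0
slot 6 (ALU): stall WR_PORT — free A1,Mu1,Ld0,B1 rp4 wp0
slot 7 (ALU): stall WR_PORT — free A1,Mu1,Ld0,B1 rp4 wp0

issued = [0, 1, 2]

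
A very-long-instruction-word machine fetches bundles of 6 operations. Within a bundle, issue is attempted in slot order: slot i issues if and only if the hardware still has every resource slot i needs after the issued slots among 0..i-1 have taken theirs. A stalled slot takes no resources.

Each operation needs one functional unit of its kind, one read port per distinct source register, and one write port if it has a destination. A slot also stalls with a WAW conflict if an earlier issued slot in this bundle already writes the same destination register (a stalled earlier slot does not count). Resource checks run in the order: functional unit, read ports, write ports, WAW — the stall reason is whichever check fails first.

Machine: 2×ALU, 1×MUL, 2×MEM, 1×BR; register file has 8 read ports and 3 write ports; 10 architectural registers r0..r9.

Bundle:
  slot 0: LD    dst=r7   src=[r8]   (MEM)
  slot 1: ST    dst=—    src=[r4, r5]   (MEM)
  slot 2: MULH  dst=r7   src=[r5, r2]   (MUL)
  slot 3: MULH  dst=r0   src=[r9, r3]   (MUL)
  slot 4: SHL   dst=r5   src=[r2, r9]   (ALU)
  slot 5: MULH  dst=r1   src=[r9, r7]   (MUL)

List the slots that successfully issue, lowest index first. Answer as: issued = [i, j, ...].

issued = [0, 1, 3, 4]

(0) want 1×MEM +1rd +1wr — yes → AL2|MU1|ME1|BR1|rd7|wr2
(1) want 1×MEM +2rd +0wr — yes → AL2|MU1|ME0|BR1|rd5|wr2
(2) want 1×MUL +2rd +1wr — WAW → AL2|MU1|ME0|BR1|rd5|wr2
(3) want 1×MUL +2rd +1wr — yes → AL2|MU0|ME0|BR1|rd3|wr1
(4) want 1×ALU +2rd +1wr — yes → AL1|MU0|ME0|BR1|rd1|wr0
(5) want 1×MUL +2rd +1wr — FU → AL1|MU0|ME0|BR1|rd1|wr0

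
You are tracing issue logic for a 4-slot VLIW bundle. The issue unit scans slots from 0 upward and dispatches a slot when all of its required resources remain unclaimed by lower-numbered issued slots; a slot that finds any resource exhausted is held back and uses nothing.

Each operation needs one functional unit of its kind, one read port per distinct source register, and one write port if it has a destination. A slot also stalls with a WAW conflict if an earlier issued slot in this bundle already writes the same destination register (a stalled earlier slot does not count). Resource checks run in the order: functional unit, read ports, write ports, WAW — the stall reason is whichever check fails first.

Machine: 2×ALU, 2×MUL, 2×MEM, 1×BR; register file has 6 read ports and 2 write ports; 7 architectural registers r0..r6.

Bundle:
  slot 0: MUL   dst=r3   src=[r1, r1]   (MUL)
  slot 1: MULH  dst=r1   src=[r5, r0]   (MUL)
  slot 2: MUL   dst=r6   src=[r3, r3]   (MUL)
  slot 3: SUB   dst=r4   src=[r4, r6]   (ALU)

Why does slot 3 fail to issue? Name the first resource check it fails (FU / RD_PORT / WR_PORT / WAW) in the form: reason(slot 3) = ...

  0. MUL→r3 ⇒ go  {2A/1Mu/2Ld/1B | 5r 1w}
  1. MUL→r1 ⇒ go  {2A/0Mu/2Ld/1B | 3r 0w}
  2. MUL→r6 ⇒ no(FU)  {2A/0Mu/2Ld/1B | 3r 0w}
  3. ALU→r4 ⇒ no(WR_PORT)  {2A/0Mu/2Ld/1B | 3r 0w}

reason(slot 3) = WR_PORT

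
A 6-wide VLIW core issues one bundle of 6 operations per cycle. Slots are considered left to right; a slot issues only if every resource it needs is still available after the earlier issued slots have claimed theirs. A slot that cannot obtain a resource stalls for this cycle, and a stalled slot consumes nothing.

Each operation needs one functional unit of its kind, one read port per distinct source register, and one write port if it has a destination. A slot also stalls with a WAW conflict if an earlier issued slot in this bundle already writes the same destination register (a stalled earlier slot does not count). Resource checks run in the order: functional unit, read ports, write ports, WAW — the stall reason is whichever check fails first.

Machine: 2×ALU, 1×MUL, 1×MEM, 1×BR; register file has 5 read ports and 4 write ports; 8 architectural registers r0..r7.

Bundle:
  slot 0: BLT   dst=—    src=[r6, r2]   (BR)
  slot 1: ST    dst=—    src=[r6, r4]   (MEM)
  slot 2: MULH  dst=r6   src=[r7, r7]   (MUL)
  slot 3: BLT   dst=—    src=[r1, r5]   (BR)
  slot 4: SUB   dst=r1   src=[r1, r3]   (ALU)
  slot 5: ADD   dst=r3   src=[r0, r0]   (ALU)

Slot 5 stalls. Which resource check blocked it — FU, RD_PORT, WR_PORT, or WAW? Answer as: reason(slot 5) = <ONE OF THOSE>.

reason(slot 5) = RD_PORT

slot 0 (BR): ISSUE — free A2,Mu1,Ld1,B0 rp3 wp4
slot 1 (MEM): ISSUE — free A2,Mu1,Ld0,B0 rp1 wp4
slot 2 (MUL): ISSUE — free A2,Mu0,Ld0,B0 rp0 wp3
slot 3 (BR): stall FU — free A2,Mu0,Ld0,B0 rp0 wp3
slot 4 (ALU): stall RD_PORT — free A2,Mu0,Ld0,B0 rp0 wp3
slot 5 (ALU): stall RD_PORT — free A2,Mu0,Ld0,B0 rp0 wp3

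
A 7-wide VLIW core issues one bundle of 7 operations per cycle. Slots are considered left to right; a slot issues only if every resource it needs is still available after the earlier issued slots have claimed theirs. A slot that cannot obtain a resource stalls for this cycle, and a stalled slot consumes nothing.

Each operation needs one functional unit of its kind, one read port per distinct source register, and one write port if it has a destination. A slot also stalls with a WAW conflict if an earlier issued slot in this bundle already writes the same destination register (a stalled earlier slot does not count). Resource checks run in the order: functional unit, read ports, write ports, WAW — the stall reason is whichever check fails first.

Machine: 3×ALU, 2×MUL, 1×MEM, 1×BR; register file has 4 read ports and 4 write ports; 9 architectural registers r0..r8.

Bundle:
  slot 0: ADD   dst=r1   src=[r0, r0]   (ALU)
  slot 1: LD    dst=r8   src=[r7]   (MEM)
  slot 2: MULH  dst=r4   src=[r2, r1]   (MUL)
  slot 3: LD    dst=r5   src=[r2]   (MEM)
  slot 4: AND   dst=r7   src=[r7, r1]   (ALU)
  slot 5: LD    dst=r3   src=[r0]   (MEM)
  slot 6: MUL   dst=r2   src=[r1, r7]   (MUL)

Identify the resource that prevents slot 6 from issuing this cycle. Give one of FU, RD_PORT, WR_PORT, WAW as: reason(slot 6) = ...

[0] ALU needs rd=1 wr=1: ok; after: ALU=2 MUL=2 MEM=1 BR=1, R=3, W=3
[1] MEM needs rd=1 wr=1: ok; after: ALU=2 MUL=2 MEM=0 BR=1, R=2, W=2
[2] MUL needs rd=2 wr=1: ok; after: ALU=2 MUL=1 MEM=0 BR=1, R=0, W=1
[3] MEM needs rd=1 wr=1: FU; after: ALU=2 MUL=1 MEM=0 BR=1, R=0, W=1
[4] ALU needs rd=2 wr=1: RD_PORT; after: ALU=2 MUL=1 MEM=0 BR=1, R=0, W=1
[5] MEM needs rd=1 wr=1: FU; after: ALU=2 MUL=1 MEM=0 BR=1, R=0, W=1
[6] MUL needs rd=2 wr=1: RD_PORT; after: ALU=2 MUL=1 MEM=0 BR=1, R=0, W=1

reason(slot 6) = RD_PORT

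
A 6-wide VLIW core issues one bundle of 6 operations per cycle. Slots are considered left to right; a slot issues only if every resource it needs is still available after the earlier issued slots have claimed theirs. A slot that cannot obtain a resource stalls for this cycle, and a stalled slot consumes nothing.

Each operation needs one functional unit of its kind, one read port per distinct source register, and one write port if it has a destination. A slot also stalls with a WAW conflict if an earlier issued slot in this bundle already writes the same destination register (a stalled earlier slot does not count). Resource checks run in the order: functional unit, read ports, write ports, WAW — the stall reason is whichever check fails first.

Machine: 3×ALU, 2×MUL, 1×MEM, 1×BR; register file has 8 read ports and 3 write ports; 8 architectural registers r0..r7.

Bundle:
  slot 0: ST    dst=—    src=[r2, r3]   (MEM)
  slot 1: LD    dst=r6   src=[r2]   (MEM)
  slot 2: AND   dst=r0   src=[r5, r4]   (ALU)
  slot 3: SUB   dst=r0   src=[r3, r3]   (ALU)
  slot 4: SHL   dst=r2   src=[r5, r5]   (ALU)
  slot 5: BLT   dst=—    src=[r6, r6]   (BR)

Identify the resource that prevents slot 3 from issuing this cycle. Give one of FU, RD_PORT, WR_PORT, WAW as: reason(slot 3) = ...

#0 MEM src=r2,r3 dispatched  <A:3 Mu:2 Ld:0 B:1 rd:6 wr:3>
#1 MEM src=r2 held:FU  <A:3 Mu:2 Ld:0 B:1 rd:6 wr:3>
#2 ALU src=r5,r4 dispatched  <A:2 Mu:2 Ld:0 B:1 rd:4 wr:2>
#3 ALU src=r3,r3 held:WAW  <A:2 Mu:2 Ld:0 B:1 rd:4 wr:2>
#4 ALU src=r5,r5 dispatched  <A:1 Mu:2 Ld:0 B:1 rd:3 wr:1>
#5 BR src=r6,r6 dispatched  <A:1 Mu:2 Ld:0 B:0 rd:2 wr:1>

reason(slot 3) = WAW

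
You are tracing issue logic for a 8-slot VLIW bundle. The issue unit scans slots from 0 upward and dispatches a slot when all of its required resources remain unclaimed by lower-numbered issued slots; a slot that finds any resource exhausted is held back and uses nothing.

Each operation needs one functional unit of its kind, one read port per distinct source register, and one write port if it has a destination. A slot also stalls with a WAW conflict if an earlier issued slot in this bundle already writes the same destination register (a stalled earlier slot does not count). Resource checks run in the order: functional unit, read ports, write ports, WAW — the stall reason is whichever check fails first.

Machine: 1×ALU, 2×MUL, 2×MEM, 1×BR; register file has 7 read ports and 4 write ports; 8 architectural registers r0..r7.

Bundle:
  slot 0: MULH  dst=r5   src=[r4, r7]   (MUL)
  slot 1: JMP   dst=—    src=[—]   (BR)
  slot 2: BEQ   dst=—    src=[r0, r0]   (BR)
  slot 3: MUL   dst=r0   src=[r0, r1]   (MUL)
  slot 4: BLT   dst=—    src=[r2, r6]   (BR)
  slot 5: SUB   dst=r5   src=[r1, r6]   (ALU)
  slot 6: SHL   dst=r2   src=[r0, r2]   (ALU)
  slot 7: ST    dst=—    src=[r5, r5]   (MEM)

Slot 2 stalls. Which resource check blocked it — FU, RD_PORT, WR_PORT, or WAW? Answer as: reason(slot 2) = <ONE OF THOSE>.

reason(slot 2) = FU

#0 MUL src=r4,r7 dispatched  <A:1 Mu:1 Ld:2 B:1 rd:5 wr:3>
#1 BR src=- dispatched  <A:1 Mu:1 Ld:2 B:0 rd:5 wr:3>
#2 BR src=r0,r0 held:FU  <A:1 Mu:1 Ld:2 B:0 rd:5 wr:3>
#3 MUL src=r0,r1 dispatched  <A:1 Mu:0 Ld:2 B:0 rd:3 wr:2>
#4 BR src=r2,r6 held:FU  <A:1 Mu:0 Ld:2 B:0 rd:3 wr:2>
#5 ALU src=r1,r6 held:WAW  <A:1 Mu:0 Ld:2 B:0 rd:3 wr:2>
#6 ALU src=r0,r2 dispatched  <A:0 Mu:0 Ld:2 B:0 rd:1 wr:1>
#7 MEM src=r5,r5 dispatched  <A:0 Mu:0 Ld:1 B:0 rd:0 wr:1>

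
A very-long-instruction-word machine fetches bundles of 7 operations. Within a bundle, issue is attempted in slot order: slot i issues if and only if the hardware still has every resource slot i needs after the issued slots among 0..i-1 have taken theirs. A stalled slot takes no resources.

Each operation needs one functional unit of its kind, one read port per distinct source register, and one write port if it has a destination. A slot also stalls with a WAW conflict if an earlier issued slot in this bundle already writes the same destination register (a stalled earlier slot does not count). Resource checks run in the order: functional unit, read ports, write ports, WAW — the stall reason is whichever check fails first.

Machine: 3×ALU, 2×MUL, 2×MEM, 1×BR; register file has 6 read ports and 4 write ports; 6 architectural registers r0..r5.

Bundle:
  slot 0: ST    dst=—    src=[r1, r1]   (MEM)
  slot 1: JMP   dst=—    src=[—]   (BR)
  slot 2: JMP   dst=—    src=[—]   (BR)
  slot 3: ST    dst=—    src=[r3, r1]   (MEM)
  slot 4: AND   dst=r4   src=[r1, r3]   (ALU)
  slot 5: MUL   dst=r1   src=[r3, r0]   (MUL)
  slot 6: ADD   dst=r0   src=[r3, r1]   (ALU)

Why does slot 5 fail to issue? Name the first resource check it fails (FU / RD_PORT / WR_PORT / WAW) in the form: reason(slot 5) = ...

reason(slot 5) = RD_PORT

  0. MEM ⇒ go  {3A/2Mu/1Ld/1B | 5r 4w}
  1. BR ⇒ go  {3A/2Mu/1Ld/0B | 5r 4w}
  2. BR ⇒ no(FU)  {3A/2Mu/1Ld/0B | 5r 4w}
  3. MEM ⇒ go  {3A/2Mu/0Ld/0B | 3r 4w}
  4. ALU→r4 ⇒ go  {2A/2Mu/0Ld/0B | 1r 3w}
  5. MUL→r1 ⇒ no(RD_PORT)  {2A/2Mu/0Ld/0B | 1r 3w}
  6. ALU→r0 ⇒ no(RD_PORT)  {2A/2Mu/0Ld/0B | 1r 3w}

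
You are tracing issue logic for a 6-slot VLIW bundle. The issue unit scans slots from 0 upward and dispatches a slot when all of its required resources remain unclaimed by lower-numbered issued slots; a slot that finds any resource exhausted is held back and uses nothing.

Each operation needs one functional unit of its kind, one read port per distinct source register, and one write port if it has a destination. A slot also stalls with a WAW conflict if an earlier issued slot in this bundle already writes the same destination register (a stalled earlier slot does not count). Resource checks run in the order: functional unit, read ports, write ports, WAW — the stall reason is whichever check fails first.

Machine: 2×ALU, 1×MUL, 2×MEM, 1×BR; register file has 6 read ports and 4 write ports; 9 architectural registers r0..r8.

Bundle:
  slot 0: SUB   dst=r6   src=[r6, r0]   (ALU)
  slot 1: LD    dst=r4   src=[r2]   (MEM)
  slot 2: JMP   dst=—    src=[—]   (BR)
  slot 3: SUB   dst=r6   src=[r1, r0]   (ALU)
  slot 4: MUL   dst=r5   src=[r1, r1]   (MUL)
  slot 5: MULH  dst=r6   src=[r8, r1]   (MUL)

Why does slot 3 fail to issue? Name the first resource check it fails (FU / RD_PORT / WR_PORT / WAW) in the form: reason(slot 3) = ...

  0. ALU→r6 ⇒ go  {1A/1Mu/2Ld/1B | 4r 3w}
  1. MEM→r4 ⇒ go  {1A/1Mu/1Ld/1B | 3r 2w}
  2. BR ⇒ go  {1A/1Mu/1Ld/0B | 3r 2w}
  3. ALU→r6 ⇒ no(WAW)  {1A/1Mu/1Ld/0B | 3r 2w}
  4. MUL→r5 ⇒ go  {1A/0Mu/1Ld/0B | 2r 1w}
  5. MUL→r6 ⇒ no(FU)  {1A/0Mu/1Ld/0B | 2r 1w}

reason(slot 3) = WAW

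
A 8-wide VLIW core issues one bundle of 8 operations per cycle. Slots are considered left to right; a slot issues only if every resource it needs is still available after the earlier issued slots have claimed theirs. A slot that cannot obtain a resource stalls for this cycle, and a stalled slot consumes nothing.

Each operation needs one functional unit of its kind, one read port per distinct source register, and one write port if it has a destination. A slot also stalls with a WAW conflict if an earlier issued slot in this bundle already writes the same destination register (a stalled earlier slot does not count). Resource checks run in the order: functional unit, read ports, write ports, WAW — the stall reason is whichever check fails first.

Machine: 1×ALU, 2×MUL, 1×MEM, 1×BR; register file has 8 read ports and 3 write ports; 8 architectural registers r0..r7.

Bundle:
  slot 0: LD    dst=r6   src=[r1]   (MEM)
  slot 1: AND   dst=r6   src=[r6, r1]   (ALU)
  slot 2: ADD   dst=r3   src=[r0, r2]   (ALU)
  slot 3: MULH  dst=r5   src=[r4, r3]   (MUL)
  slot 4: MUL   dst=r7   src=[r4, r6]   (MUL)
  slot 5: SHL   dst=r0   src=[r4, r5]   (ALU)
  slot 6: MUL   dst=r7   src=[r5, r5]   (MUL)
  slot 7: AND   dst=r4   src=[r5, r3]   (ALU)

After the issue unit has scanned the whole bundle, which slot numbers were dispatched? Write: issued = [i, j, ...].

  0. MEM→r6 ⇒ go  {1A/2Mu/0Ld/1B | 7r 2w}
  1. ALU→r6 ⇒ no(WAW)  {1A/2Mu/0Ld/1B | 7r 2w}
  2. ALU→r3 ⇒ go  {0A/2Mu/0Ld/1B | 5r 1w}
  3. MUL→r5 ⇒ go  {0A/1Mu/0Ld/1B | 3r 0w}
  4. MUL→r7 ⇒ no(WR_PORT)  {0A/1Mu/0Ld/1B | 3r 0w}
  5. ALU→r0 ⇒ no(FU)  {0A/1Mu/0Ld/1B | 3r 0w}
  6. MUL→r7 ⇒ no(WR_PORT)  {0A/1Mu/0Ld/1B | 3r 0w}
  7. ALU→r4 ⇒ no(FU)  {0A/1Mu/0Ld/1B | 3r 0w}

issued = [0, 2, 3]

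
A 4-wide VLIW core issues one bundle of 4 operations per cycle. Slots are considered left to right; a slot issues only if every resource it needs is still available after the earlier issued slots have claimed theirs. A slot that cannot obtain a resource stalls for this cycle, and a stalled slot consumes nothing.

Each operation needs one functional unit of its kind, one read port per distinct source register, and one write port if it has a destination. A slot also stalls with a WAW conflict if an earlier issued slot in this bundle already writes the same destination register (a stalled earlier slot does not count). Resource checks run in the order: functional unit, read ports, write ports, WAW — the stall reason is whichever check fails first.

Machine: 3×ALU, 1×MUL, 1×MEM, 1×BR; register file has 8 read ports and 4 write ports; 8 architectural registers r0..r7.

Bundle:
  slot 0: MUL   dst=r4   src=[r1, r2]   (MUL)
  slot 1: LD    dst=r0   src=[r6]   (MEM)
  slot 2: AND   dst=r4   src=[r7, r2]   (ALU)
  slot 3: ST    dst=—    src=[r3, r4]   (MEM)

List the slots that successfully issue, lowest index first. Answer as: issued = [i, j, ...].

  0. MUL→r4 ⇒ go  {3A/0Mu/1Ld/1B | 6r 3w}
  1. MEM→r0 ⇒ go  {3A/0Mu/0Ld/1B | 5r 2w}
  2. ALU→r4 ⇒ no(WAW)  {3A/0Mu/0Ld/1B | 5r 2w}
  3. MEM ⇒ no(FU)  {3A/0Mu/0Ld/1B | 5r 2w}

issued = [0, 1]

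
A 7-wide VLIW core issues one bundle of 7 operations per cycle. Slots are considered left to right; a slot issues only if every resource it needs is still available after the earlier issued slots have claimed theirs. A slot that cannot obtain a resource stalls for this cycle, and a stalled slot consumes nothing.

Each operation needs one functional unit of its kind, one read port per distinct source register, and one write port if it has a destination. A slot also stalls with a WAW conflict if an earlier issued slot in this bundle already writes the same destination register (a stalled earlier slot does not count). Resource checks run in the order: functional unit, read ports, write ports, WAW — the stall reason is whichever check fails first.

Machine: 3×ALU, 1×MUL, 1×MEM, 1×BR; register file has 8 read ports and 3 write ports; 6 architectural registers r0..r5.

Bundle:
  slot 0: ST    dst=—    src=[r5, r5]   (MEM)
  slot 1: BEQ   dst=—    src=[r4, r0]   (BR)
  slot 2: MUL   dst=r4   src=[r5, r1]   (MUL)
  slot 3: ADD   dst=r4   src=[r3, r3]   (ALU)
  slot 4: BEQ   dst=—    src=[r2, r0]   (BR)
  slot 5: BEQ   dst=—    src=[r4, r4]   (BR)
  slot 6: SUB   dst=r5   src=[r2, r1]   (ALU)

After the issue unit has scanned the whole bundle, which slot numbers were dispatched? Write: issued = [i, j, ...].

issued = [0, 1, 2, 6]

slot 0 (MEM): ISSUE — free A3,Mu1,Ld0,B1 rp7 wp3
slot 1 (BR): ISSUE — free A3,Mu1,Ld0,B0 rp5 wp3
slot 2 (MUL): ISSUE — free A3,Mu0,Ld0,B0 rp3 wp2
slot 3 (ALU): stall WAW — free A3,Mu0,Ld0,B0 rp3 wp2
slot 4 (BR): stall FU — free A3,Mu0,Ld0,B0 rp3 wp2
slot 5 (BR): stall FU — free A3,Mu0,Ld0,B0 rp3 wp2
slot 6 (ALU): ISSUE — free A2,Mu0,Ld0,B0 rp1 wp1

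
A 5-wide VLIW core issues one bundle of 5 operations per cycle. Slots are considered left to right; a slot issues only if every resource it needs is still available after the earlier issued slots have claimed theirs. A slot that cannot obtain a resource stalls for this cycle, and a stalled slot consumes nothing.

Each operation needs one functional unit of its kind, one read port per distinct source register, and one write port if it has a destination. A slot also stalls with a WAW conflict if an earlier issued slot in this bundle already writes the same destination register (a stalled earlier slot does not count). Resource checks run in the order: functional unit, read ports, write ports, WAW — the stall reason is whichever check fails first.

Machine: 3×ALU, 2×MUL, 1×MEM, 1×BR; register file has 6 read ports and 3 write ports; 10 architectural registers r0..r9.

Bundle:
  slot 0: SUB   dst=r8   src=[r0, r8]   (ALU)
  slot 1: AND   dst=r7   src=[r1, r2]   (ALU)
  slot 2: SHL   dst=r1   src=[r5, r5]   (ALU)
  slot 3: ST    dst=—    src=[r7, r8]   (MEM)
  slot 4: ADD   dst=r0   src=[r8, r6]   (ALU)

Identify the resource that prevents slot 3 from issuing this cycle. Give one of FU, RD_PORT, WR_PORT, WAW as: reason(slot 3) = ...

reason(slot 3) = RD_PORT

#0 ALU src=r0,r8 dispatched  <A:2 Mu:2 Ld:1 B:1 rd:4 wr:2>
#1 ALU src=r1,r2 dispatched  <A:1 Mu:2 Ld:1 B:1 rd:2 wr:1>
#2 ALU src=r5,r5 dispatched  <A:0 Mu:2 Ld:1 B:1 rd:1 wr:0>
#3 MEM src=r7,r8 held:RD_PORT  <A:0 Mu:2 Ld:1 B:1 rd:1 wr:0>
#4 ALU src=r8,r6 held:FU  <A:0 Mu:2 Ld:1 B:1 rd:1 wr:0>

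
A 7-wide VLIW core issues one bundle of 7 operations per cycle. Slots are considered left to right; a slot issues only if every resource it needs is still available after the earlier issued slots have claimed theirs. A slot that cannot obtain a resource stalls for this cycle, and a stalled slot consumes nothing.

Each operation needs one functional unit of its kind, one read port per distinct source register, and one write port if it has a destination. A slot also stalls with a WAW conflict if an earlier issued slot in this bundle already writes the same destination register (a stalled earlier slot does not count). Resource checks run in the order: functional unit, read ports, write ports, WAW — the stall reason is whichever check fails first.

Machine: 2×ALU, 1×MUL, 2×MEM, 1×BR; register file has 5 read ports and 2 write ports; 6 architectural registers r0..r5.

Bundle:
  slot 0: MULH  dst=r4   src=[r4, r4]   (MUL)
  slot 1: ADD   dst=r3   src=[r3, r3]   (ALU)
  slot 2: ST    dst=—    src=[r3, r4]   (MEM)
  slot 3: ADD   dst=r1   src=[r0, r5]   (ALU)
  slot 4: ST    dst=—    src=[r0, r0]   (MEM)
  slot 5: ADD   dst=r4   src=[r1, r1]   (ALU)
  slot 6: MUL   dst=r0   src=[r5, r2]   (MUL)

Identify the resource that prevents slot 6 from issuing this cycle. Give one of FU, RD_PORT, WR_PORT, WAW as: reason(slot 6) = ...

slot 0 (MUL): ISSUE — free A2,Mu0,Ld2,B1 rp4 wp1
slot 1 (ALU): ISSUE — free A1,Mu0,Ld2,B1 rp3 wp0
slot 2 (MEM): ISSUE — free A1,Mu0,Ld1,B1 rp1 wp0
slot 3 (ALU): stall RD_PORT — free A1,Mu0,Ld1,B1 rp1 wp0
slot 4 (MEM): ISSUE — free A1,Mu0,Ld0,B1 rp0 wp0
slot 5 (ALU): stall RD_PORT — free A1,Mu0,Ld0,B1 rp0 wp0
slot 6 (MUL): stall FU — free A1,Mu0,Ld0,B1 rp0 wp0

reason(slot 6) = FU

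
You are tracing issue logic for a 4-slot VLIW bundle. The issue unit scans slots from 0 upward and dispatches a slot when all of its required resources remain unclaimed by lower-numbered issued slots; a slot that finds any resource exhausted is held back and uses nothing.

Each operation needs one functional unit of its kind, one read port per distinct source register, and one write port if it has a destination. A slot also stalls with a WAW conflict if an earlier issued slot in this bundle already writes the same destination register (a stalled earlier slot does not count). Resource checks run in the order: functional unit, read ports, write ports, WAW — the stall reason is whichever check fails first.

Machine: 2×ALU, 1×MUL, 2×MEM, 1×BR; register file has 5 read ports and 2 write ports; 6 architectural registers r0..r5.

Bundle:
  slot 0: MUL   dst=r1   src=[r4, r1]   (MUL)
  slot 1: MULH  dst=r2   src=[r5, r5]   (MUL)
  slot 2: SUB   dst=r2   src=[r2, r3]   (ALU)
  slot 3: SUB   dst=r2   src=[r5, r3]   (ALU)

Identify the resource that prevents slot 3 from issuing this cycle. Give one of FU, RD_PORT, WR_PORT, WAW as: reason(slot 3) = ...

reason(slot 3) = RD_PORT

slot 0 (MUL): ISSUE — free A2,Mu0,Ld2,B1 rp3 wp1
slot 1 (MUL): stall FU — free A2,Mu0,Ld2,B1 rp3 wp1
slot 2 (ALU): ISSUE — free A1,Mu0,Ld2,B1 rp1 wp0
slot 3 (ALU): stall RD_PORT — free A1,Mu0,Ld2,B1 rp1 wp0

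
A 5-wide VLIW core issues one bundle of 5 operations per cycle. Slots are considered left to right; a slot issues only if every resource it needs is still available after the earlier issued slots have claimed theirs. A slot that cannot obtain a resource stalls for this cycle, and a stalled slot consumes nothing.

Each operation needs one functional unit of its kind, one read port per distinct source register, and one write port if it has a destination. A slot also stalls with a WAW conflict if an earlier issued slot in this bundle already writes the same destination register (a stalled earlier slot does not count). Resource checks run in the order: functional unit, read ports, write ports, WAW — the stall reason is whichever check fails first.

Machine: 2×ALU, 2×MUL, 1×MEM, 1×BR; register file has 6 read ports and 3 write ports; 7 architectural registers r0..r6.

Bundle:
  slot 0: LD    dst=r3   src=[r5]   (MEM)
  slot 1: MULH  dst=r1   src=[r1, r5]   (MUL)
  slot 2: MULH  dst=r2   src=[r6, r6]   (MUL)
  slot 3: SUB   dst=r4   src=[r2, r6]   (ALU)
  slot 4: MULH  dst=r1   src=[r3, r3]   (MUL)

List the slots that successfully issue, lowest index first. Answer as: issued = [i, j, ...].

slot 0 (MEM): ISSUE — free A2,Mu2,Ld0,B1 rp5 wp2
slot 1 (MUL): ISSUE — free A2,Mu1,Ld0,B1 rp3 wp1
slot 2 (MUL): ISSUE — free A2,Mu0,Ld0,B1 rp2 wp0
slot 3 (ALU): stall WR_PORT — free A2,Mu0,Ld0,B1 rp2 wp0
slot 4 (MUL): stall FU — free A2,Mu0,Ld0,B1 rp2 wp0

issued = [0, 1, 2]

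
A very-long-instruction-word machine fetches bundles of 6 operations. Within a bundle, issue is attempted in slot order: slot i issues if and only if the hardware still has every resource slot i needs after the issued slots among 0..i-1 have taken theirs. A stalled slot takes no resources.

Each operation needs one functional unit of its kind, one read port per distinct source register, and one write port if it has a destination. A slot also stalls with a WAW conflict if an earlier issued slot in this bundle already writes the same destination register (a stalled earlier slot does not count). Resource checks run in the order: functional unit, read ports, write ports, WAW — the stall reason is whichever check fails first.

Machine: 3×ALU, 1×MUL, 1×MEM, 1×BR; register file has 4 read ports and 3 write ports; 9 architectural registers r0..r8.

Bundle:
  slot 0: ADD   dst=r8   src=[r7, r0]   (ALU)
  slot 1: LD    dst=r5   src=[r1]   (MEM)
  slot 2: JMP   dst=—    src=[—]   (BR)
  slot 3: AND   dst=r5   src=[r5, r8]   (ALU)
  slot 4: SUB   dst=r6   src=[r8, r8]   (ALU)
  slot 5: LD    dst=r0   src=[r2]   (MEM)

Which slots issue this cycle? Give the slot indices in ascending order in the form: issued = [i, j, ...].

issued = [0, 1, 2, 4]

[0] ALU needs rd=2 wr=1: ok; after: ALU=2 MUL=1 MEM=1 BR=1, R=2, W=2
[1] MEM needs rd=1 wr=1: ok; after: ALU=2 MUL=1 MEM=0 BR=1, R=1, W=1
[2] BR needs rd=0 wr=0: ok; after: ALU=2 MUL=1 MEM=0 BR=0, R=1, W=1
[3] ALU needs rd=2 wr=1: RD_PORT; after: ALU=2 MUL=1 MEM=0 BR=0, R=1, W=1
[4] ALU needs rd=1 wr=1: ok; after: ALU=1 MUL=1 MEM=0 BR=0, R=0, W=0
[5] MEM needs rd=1 wr=1: FU; after: ALU=1 MUL=1 MEM=0 BR=0, R=0, W=0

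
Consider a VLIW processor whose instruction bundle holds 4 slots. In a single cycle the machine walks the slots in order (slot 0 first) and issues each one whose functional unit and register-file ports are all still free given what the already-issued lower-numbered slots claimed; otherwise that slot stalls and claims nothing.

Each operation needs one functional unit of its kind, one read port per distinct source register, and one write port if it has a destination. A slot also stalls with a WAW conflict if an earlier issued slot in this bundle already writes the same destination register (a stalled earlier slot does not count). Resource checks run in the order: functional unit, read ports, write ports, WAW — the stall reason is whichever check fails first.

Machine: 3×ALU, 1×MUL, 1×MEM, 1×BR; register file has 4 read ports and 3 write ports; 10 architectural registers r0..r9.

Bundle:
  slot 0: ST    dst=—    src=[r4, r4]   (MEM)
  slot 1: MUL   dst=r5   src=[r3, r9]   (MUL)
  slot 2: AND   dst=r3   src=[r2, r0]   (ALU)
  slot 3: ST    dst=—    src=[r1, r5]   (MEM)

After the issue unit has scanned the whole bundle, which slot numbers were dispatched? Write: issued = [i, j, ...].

issued = [0, 1]

slot 0 (MEM): ISSUE — free A3,Mu1,Ld0,B1 rp3 wp3
slot 1 (MUL): ISSUE — free A3,Mu0,Ld0,B1 rp1 wp2
slot 2 (ALU): stall RD_PORT — free A3,Mu0,Ld0,B1 rp1 wp2
slot 3 (MEM): stall FU — free A3,Mu0,Ld0,B1 rp1 wp2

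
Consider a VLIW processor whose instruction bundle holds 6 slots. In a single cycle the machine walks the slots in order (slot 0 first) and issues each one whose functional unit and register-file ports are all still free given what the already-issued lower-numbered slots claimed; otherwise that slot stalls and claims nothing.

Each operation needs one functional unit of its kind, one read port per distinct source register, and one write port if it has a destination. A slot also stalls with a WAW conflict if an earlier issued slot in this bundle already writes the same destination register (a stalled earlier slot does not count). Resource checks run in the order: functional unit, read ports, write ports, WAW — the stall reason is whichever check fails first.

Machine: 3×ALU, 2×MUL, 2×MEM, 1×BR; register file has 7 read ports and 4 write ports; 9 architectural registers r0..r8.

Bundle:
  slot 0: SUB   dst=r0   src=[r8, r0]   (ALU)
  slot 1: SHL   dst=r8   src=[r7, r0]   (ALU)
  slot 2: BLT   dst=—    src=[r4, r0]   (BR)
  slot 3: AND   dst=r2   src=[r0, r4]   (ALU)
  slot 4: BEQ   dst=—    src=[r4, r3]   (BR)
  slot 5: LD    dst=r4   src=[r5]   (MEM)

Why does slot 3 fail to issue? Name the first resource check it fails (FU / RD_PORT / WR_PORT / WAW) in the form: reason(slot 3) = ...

slot 0 (ALU): ISSUE — free A2,Mu2,Ld2,B1 rp5 wp3
slot 1 (ALU): ISSUE — free A1,Mu2,Ld2,B1 rp3 wp2
slot 2 (BR): ISSUE — free A1,Mu2,Ld2,B0 rp1 wp2
slot 3 (ALU): stall RD_PORT — free A1,Mu2,Ld2,B0 rp1 wp2
slot 4 (BR): stall FU — free A1,Mu2,Ld2,B0 rp1 wp2
slot 5 (MEM): ISSUE — free A1,Mu2,Ld1,B0 rp0 wp1

reason(slot 3) = RD_PORT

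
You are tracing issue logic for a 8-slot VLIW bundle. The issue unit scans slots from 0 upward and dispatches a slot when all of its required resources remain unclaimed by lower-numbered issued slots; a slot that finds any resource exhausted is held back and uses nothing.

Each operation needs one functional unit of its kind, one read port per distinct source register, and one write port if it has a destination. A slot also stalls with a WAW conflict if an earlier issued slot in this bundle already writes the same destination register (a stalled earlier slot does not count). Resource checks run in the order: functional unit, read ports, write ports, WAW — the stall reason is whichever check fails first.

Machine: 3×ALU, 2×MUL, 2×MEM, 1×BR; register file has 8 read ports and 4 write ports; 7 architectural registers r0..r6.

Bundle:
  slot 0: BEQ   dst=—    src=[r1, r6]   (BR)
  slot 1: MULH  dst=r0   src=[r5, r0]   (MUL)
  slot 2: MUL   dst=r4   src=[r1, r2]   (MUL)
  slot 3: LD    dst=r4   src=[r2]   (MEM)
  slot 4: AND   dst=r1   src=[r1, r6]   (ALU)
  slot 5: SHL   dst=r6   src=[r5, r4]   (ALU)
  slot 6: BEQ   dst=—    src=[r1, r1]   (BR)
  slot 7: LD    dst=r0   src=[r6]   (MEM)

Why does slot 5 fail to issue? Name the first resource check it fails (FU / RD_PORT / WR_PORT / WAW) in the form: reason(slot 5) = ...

slot 0 (BR): ISSUE — free A3,Mu2,Ld2,B0 rp6 wp4
slot 1 (MUL): ISSUE — free A3,Mu1,Ld2,B0 rp4 wp3
slot 2 (MUL): ISSUE — free A3,Mu0,Ld2,B0 rp2 wp2
slot 3 (MEM): stall WAW — free A3,Mu0,Ld2,B0 rp2 wp2
slot 4 (ALU): ISSUE — free A2,Mu0,Ld2,B0 rp0 wp1
slot 5 (ALU): stall RD_PORT — free A2,Mu0,Ld2,B0 rp0 wp1
slot 6 (BR): stall FU — free A2,Mu0,Ld2,B0 rp0 wp1
slot 7 (MEM): stall RD_PORT — free A2,Mu0,Ld2,B0 rp0 wp1

reason(slot 5) = RD_PORT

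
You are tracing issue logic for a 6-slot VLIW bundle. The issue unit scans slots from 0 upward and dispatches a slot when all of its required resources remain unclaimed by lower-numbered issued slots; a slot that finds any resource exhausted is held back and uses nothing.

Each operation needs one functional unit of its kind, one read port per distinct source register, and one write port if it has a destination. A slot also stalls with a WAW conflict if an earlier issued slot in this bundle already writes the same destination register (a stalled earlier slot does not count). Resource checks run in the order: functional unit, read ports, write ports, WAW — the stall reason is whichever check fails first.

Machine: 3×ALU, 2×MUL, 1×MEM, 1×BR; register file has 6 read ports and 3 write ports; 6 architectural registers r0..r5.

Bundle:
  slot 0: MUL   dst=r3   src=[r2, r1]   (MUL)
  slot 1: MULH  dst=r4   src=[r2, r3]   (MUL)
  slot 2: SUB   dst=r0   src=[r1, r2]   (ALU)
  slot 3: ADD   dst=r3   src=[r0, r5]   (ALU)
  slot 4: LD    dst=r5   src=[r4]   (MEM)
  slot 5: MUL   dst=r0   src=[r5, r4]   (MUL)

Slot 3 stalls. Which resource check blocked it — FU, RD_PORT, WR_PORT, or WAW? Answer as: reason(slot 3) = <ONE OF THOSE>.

reason(slot 3) = RD_PORT

#0 MUL src=r2,r1 dispatched  <A:3 Mu:1 Ld:1 B:1 rd:4 wr:2>
#1 MUL src=r2,r3 dispatched  <A:3 Mu:0 Ld:1 B:1 rd:2 wr:1>
#2 ALU src=r1,r2 dispatched  <A:2 Mu:0 Ld:1 B:1 rd:0 wr:0>
#3 ALU src=r0,r5 held:RD_PORT  <A:2 Mu:0 Ld:1 B:1 rd:0 wr:0>
#4 MEM src=r4 held:RD_PORT  <A:2 Mu:0 Ld:1 B:1 rd:0 wr:0>
#5 MUL src=r5,r4 held:FU  <A:2 Mu:0 Ld:1 B:1 rd:0 wr:0>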